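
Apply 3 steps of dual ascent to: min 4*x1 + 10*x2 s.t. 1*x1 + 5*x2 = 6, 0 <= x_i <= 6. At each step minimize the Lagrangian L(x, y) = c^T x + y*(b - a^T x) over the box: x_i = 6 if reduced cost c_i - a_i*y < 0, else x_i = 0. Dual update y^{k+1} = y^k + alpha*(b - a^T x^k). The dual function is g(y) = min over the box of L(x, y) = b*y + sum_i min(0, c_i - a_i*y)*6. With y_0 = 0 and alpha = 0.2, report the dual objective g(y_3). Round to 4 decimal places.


Dual ascent for LP: min 4*x1 + 10*x2, 1*x1 + 5*x2 = 6, 0 <= x_i <= 6
Step 1: y^k = 0.0, reduced costs: (4.0, 10.0)
  x^k = (0.0, 0.0), subgradient = b - a^T x = 6.0
  y^{k+1} = 0.0 + 0.2*6.0 = 1.2
Step 2: y^k = 1.2, reduced costs: (2.8, 4.0)
  x^k = (0.0, 0.0), subgradient = b - a^T x = 6.0
  y^{k+1} = 1.2 + 0.2*6.0 = 2.4
Step 3: y^k = 2.4, reduced costs: (1.6, -2.0)
  x^k = (0.0, 6.0), subgradient = b - a^T x = -24.0
  y^{k+1} = 2.4 + 0.2*-24.0 = -2.4
Dual objective at y_3 = -2.4: reduced costs (6.4, 22.0), box minimizer x = (0.0, 0.0)
g(y_3) = b*y + (c1 - a1*y)*x1 + (c2 - a2*y)*x2 = 6*(-2.4) + 6.4*0.0 + 22.0*0.0 = -14.4 + 0.0 + 0.0 = -14.4


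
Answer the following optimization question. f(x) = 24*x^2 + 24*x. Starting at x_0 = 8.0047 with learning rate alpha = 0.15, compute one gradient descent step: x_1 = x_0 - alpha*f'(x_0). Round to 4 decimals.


We compute the gradient at x_0 and apply the update.
f'(x) = 48*x + 24
f'(8.0047) = 48*8.0047 + 24 = 408.2256
x_1 = 8.0047 - 0.15*408.2256 = -53.2291


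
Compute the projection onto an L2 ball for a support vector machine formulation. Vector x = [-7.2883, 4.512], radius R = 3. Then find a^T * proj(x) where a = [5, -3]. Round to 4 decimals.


Step 1: Compute ||x|| (intermediates to 6 decimals).
||x|| = sqrt((-7.2883)^2 + 4.512^2) = 8.571899
Step 2: Project.
Since ||x|| > R, scale = R/||x|| = 3/8.571899 = 0.349981, proj(x) = scale * x
proj(x) = [-2.550767, 1.579114]
Step 3: Dot product.
a^T * proj(x) = 5*(-2.550767) - 3*1.579114 = -17.4912


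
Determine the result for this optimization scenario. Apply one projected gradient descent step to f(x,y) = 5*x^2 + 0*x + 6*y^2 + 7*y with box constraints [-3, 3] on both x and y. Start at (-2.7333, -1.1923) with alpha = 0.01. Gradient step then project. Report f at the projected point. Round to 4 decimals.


Step 1: Compute gradient at (-2.7333, -1.1923).
grad_x = 2*5*-2.7333 + 0 = -27.333
grad_y = 2*6*-1.1923 + 7 = -7.3076
Step 2: Gradient step.
x_raw = -2.7333 - 0.01*-27.333 = -2.46
y_raw = -1.1923 - 0.01*-7.3076 = -1.1192
Step 3: Project onto [-3, 3].
x_proj = clip(-2.46) = -2.46
y_proj = clip(-1.1192) = -1.1192
Step 4: Evaluate f.
f(-2.46, -1.1192) = 29.9387


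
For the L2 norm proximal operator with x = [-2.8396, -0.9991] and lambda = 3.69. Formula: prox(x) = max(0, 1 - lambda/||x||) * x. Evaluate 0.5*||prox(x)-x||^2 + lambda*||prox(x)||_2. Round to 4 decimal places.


Step 1: Compute ||x||.
||x|| = 3.0102
Step 2: Compute scaling factor.
scale = max(0, 1 - 3.69/3.0102) = 0.0
Step 3: prox(x) = [-0.0, -0.0]
||prox(x)|| = 0.0
Step 4: Proximal objective.
0.5*||prox-x||^2 = 4.5308
lambda*||prox|| = 0.0
Total = 4.5308


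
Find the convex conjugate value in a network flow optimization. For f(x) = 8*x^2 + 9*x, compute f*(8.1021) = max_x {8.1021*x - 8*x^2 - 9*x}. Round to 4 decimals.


f*(y) = sup_x {y*x - a*x^2 - b*x} = sup_x {(y-b)*x - a*x^2}
FOC: (y - b) - 2a*x = 0 => x* = (y - b)/(2a)
x* = (8.1021 - 9)/(2*8) = -0.0561
f*(8.1021) = (y-b)^2/(4a) = (8.1021 - 9)^2/(4*8)
= 0.8062/32 = 0.0252


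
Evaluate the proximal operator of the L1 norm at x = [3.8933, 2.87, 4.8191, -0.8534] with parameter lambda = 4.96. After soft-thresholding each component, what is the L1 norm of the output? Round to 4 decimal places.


Soft-thresholding with lambda = 4.96:
prox(3.8933) = sign(3.8933)*max(|3.8933| - 4.96, 0) = 0.0
prox(2.87) = sign(2.87)*max(|2.87| - 4.96, 0) = 0.0
prox(4.8191) = sign(4.8191)*max(|4.8191| - 4.96, 0) = 0.0
prox(-0.8534) = sign(-0.8534)*max(|-0.8534| - 4.96, 0) = 0.0
prox(x) = [0.0, 0.0, 0.0, 0.0]
||prox(x)||_1 = 0.0 + 0.0 + 0.0 + 0.0 = 0.0


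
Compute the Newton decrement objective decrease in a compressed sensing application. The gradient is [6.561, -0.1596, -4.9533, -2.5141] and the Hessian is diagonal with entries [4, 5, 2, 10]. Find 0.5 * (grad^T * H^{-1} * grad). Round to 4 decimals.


Step 1: H is diagonal, so H^(-1) * g = [1.6403, -0.0319, -2.4767, -0.2514].
Step 2: g^T H^(-1) g = sum_i g_i^2 / H_ii
  = (6.561)^2/4 + (-0.1596)^2/5 + (-4.9533)^2/2 + (-2.5141)^2/10
  = 10.7617 + 0.0051 + 12.2676 + 0.6321 = 23.6664
Step 3: Objective decrease = 0.5 * g^T H^(-1) g = 11.8332


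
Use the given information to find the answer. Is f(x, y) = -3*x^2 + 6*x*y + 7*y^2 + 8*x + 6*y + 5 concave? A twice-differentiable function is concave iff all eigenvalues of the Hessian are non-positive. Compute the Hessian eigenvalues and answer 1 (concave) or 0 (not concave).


The Hessian of f(x,y) = -3*x^2 + 6*x*y + 7*y^2 + 8*x + 6*y + 5 is:
H = [[-6, 6], [6, 14]]
Trace = -6 + 14 = 8
Determinant = -6*14 - (6)^2 = -120
Discriminant = (8)^2 - 4*-120 = 544.0
Eigenvalues: lambda_1 = -7.6619, lambda_2 = 15.6619
The function is not concave.

0


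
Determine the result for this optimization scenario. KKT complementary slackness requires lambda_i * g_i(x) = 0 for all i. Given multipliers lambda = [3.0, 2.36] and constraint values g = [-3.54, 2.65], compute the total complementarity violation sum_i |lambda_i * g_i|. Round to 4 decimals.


KKT complementary slackness check:
lambda_1 * g_1 = 3.0 * -3.54 = -10.62
lambda_2 * g_2 = 2.36 * 2.65 = 6.254
Total violation = 10.62 + 6.254 = 16.874


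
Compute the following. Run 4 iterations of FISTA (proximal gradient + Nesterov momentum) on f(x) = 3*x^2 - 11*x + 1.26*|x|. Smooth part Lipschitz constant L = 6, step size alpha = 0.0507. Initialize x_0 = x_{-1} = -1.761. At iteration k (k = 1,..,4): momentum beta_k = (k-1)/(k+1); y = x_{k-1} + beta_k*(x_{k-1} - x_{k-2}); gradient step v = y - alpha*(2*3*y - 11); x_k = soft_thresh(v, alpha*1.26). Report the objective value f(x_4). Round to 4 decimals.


FISTA on f(x) = 3*x^2 - 11*x + 1.26*|x|
L = 6, alpha = 0.0507
Iteration 1: beta = 0.0, y = -1.761 + 0.0*(-1.761 + 1.761) = -1.761
  grad(y) = -21.566, v = y - alpha*grad = -0.6676
  prox(v) = soft_thresh(-0.6676, 0.0639) = -0.6037
Iteration 2: beta = 0.3333, y = -0.6037 + 0.3333*(-0.6037 + 1.761) = -0.218
  grad(y) = -12.3078, v = y - alpha*grad = 0.406
  prox(v) = soft_thresh(0.406, 0.0639) = 0.3422
Iteration 3: beta = 0.5, y = 0.3422 + 0.5*(0.3422 + 0.6037) = 0.8151
  grad(y) = -6.1094, v = y - alpha*grad = 1.1248
  prox(v) = soft_thresh(1.1248, 0.0639) = 1.061
Iteration 4: beta = 0.6, y = 1.061 + 0.6*(1.061 - 0.3422) = 1.4922
  grad(y) = -2.0465, v = y - alpha*grad = 1.596
  prox(v) = soft_thresh(1.596, 0.0639) = 1.5321
f(x_4) = 3*1.5321^2 - 11*1.5321 + 1.26*|1.5321| = -7.8807


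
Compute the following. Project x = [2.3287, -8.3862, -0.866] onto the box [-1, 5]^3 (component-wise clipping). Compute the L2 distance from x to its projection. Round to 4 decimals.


Project each component onto [-1, 5].
clip(2.3287) = 2.3287, clip(-8.3862) = -1.0, clip(-0.866) = -0.866
Projection = [2.3287, -1.0, -0.866]
Squared diffs: [0.0, 54.556, 0.0]
Distance = sqrt(54.556) = 7.3862


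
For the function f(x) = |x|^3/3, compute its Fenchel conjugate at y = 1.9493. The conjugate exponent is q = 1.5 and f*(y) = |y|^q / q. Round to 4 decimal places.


The conjugate exponent q satisfies 1/p + 1/q = 1.
p = 3, so q = 3/(3 - 1) = 1.5
|y|^q = 1.9493^1.5 = 2.7216
f*(1.9493) = 2.7216 / 1.5 = 1.8144


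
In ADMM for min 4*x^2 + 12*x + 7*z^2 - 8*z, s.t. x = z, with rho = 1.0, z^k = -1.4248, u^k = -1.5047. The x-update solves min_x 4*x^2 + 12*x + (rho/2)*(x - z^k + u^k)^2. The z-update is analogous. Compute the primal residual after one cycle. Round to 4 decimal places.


ADMM iteration with rho = 1.0, z^k = -1.4248, u^k = -1.5047
Step 1: x-update.
Minimize 4*x^2 + 12*x + (1.0/2)*(x + 1.4248 - 1.5047)^2
FOC: (2*4 + 1.0)*x = -12 + 1.0*(-1.4248 + 1.5047)
x^{k+1} = -1.3245
Step 2: z-update.
Minimize 7*z^2 - 8*z + (1.0/2)*(-1.3245 - z - 1.5047)^2
FOC: (2*7 + 1.0)*z = 8 + 1.0*(-1.3245 - 1.5047)
z^{k+1} = 0.3447
Step 3: u-update.
u^{k+1} = -1.5047 - 1.3245 - 0.3447 = -3.1739
Step 4: Primal residual = |-1.3245 - 0.3447| = 1.6692


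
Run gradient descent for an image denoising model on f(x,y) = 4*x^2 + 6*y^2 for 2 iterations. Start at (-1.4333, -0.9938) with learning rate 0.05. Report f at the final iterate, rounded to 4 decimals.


Gradient descent on f(x,y) = 4*x^2 + 6*y^2.
Starting point: (-1.4333, -0.9938), alpha = 0.05
Step 1: grad_x = 2*4*-1.4333 = -11.4664, grad_y = 2*6*-0.9938 = -11.9256
  x_1 = -1.4333 - 0.05*-11.4664 = -0.86
  y_1 = -0.9938 - 0.05*-11.9256 = -0.3975
Step 2: grad_x = 2*4*-0.86 = -6.8798, grad_y = 2*6*-0.3975 = -4.7702
  x_2 = -0.86 - 0.05*-6.8798 = -0.516
  y_2 = -0.3975 - 0.05*-4.7702 = -0.159
f(-0.516, -0.159) = 4*(-0.516)^2 + 6*(-0.159)^2 = 1.2167


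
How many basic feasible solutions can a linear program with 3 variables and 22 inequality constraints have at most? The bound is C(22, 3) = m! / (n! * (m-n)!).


Each vertex corresponds to some choice of n active constraints out of m, so the number of vertices is at most C(m, n) = m! / (n!(m-n)!).
m = 22, n = 3
Numerator: 22 * 21 * 20
Denominator: 3! = 6
C(22, 3) = 1540


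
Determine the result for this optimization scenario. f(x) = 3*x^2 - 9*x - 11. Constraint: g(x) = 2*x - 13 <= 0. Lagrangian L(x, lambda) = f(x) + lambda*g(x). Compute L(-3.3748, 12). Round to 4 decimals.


Step 1: Evaluate f(x).
f(-3.3748) = 3*(-3.3748)^2 - 9*(-3.3748) - 11 = 53.541
Step 2: Evaluate g(x).
g(-3.3748) = 2*-3.3748 - 13 = -19.7496
Step 3: Compute Lagrangian.
L = 53.541 + 12*-19.7496 = -183.4542


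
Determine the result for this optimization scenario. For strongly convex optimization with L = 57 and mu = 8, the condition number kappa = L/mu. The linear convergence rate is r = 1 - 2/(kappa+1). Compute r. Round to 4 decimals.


Step 1: Compute the condition number.
kappa = L/mu = 57/8 = 7.125
Step 2: Compute the convergence rate.
r = 1 - 2/(kappa + 1) = 1 - 2*mu/(L + mu) = (L - mu)/(L + mu) = 49/65 = 0.7538


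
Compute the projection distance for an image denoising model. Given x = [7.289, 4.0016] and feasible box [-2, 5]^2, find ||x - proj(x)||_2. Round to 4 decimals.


Project each component onto [-2, 5].
clip(7.289) = 5.0, clip(4.0016) = 4.0016
Projection = [5.0, 4.0016]
Squared diffs: [5.2395, 0.0]
Distance = sqrt(5.2395) = 2.289


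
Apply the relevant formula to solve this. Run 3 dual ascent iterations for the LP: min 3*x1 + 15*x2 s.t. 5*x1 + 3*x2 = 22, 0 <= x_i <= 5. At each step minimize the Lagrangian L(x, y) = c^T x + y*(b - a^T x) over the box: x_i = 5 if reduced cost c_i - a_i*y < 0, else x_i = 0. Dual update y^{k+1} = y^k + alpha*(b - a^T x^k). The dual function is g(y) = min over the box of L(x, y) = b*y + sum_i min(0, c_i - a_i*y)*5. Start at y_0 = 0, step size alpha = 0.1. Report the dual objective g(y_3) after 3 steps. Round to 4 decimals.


Dual ascent for LP: min 3*x1 + 15*x2, 5*x1 + 3*x2 = 22, 0 <= x_i <= 5
Step 1: y^k = 0.0, reduced costs: (3.0, 15.0)
  x^k = (0.0, 0.0), subgradient = b - a^T x = 22.0
  y^{k+1} = 0.0 + 0.1*22.0 = 2.2
Step 2: y^k = 2.2, reduced costs: (-8.0, 8.4)
  x^k = (5.0, 0.0), subgradient = b - a^T x = -3.0
  y^{k+1} = 2.2 + 0.1*-3.0 = 1.9
Step 3: y^k = 1.9, reduced costs: (-6.5, 9.3)
  x^k = (5.0, 0.0), subgradient = b - a^T x = -3.0
  y^{k+1} = 1.9 + 0.1*-3.0 = 1.6
Dual objective at y_3 = 1.6: reduced costs (-5.0, 10.2), box minimizer x = (5.0, 0.0)
g(y_3) = b*y + (c1 - a1*y)*x1 + (c2 - a2*y)*x2 = 22*1.6 + (-5.0)*5.0 + 10.2*0.0 = 35.2 - 25.0 + 0.0 = 10.2


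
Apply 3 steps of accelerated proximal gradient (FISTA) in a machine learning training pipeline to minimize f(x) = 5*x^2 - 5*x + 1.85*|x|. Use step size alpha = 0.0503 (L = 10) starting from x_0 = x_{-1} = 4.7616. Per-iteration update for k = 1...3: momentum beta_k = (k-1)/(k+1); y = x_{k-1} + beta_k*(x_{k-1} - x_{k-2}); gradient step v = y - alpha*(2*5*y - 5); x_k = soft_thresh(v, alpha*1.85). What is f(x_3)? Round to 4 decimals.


FISTA on f(x) = 5*x^2 - 5*x + 1.85*|x|
L = 10, alpha = 0.0503
Iteration 1: beta = 0.0, y = 4.7616 + 0.0*(4.7616 - 4.7616) = 4.7616
  grad(y) = 42.616, v = y - alpha*grad = 2.618
  prox(v) = soft_thresh(2.618, 0.0931) = 2.525
Iteration 2: beta = 0.3333, y = 2.525 + 0.3333*(2.525 - 4.7616) = 1.7794
  grad(y) = 12.7941, v = y - alpha*grad = 1.1359
  prox(v) = soft_thresh(1.1359, 0.0931) = 1.0428
Iteration 3: beta = 0.5, y = 1.0428 + 0.5*(1.0428 - 2.525) = 0.3017
  grad(y) = -1.9826, v = y - alpha*grad = 0.4015
  prox(v) = soft_thresh(0.4015, 0.0931) = 0.3084
f(x_3) = 5*0.3084^2 - 5*0.3084 + 1.85*|0.3084| = -0.4959


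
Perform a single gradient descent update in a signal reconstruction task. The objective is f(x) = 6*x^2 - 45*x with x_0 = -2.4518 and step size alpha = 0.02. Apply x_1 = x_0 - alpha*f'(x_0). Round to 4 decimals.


We compute the gradient at x_0 and apply the update.
f'(x) = 12*x - 45
f'(-2.4518) = 12*-2.4518 - 45 = -74.4216
x_1 = -2.4518 - 0.02*-74.4216 = -0.9634


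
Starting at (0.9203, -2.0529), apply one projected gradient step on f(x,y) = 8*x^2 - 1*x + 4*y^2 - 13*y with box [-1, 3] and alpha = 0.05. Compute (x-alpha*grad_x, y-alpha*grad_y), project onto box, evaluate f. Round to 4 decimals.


Step 1: Compute gradient at (0.9203, -2.0529).
grad_x = 2*8*0.9203 - 1 = 13.7248
grad_y = 2*4*-2.0529 - 13 = -29.4232
Step 2: Gradient step.
x_raw = 0.9203 - 0.05*13.7248 = 0.2341
y_raw = -2.0529 - 0.05*-29.4232 = -0.5817
Step 3: Project onto [-1, 3].
x_proj = clip(0.2341) = 0.2341
y_proj = clip(-0.5817) = -0.5817
Step 4: Evaluate f.
f(0.2341, -0.5817) = 9.1205


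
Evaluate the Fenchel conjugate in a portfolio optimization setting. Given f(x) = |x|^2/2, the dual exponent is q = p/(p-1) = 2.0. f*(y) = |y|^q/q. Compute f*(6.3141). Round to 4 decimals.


The conjugate exponent q satisfies 1/p + 1/q = 1.
p = 2, so q = 2/(2 - 1) = 2.0
|y|^q = 6.3141^2.0 = 39.8679
f*(6.3141) = 39.8679 / 2.0 = 19.9339


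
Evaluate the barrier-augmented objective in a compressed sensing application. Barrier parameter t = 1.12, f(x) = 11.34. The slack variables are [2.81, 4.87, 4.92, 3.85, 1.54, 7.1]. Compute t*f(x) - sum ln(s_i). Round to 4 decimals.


Step 1: Compute log-barrier.
ln values: [1.0332, 1.5831, 1.5933, 1.3481, 0.4318, 1.9601]
phi = -(1.0332 + 1.5831 + 1.5933 + 1.3481 + 0.4318 + 1.9601) = -7.9495
Step 2: Compute augmented objective.
t*f(x) = 1.12*11.34 = 12.7008
Total = 12.7008 - 7.9495 = 4.7513


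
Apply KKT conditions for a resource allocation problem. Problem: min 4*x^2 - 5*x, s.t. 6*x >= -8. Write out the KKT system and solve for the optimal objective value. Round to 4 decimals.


Step 1: Try lambda = 0 (constraint inactive).
Stationarity: 2*4*x - 5 = 0
x* = 5/(2*4) = 0.625
Check constraint: 6*0.625 = 3.75 >= -8 -- satisfied.
Step 2: Compute optimal value.
f(x*) = 4*0.625^2 - 5*0.625 = -1.5625


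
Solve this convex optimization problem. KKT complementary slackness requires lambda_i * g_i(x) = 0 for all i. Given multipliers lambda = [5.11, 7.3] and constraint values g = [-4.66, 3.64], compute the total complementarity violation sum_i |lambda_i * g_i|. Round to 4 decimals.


KKT complementary slackness check:
lambda_1 * g_1 = 5.11 * -4.66 = -23.8126
lambda_2 * g_2 = 7.3 * 3.64 = 26.572
Total violation = 23.8126 + 26.572 = 50.3846


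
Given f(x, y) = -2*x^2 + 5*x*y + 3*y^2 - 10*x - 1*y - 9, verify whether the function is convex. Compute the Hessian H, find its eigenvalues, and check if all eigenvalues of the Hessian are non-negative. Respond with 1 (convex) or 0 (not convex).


The Hessian of f(x,y) = -2*x^2 + 5*x*y + 3*y^2 - 10*x - 1*y - 9 is:
H = [[-4, 5], [5, 6]]
Trace = -4 + 6 = 2
Determinant = -4*6 - (5)^2 = -49
Discriminant = (2)^2 - 4*-49 = 200.0
Eigenvalues: lambda_1 = -6.0711, lambda_2 = 8.0711
The function is not convex.

0


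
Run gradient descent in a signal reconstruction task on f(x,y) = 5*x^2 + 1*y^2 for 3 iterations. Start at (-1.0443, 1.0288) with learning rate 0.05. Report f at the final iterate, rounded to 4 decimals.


Gradient descent on f(x,y) = 5*x^2 + 1*y^2.
Starting point: (-1.0443, 1.0288), alpha = 0.05
Step 1: grad_x = 2*5*-1.0443 = -10.443, grad_y = 2*1*1.0288 = 2.0576
  x_1 = -1.0443 - 0.05*-10.443 = -0.5222
  y_1 = 1.0288 - 0.05*2.0576 = 0.9259
Step 2: grad_x = 2*5*-0.5222 = -5.2215, grad_y = 2*1*0.9259 = 1.8518
  x_2 = -0.5222 - 0.05*-5.2215 = -0.2611
  y_2 = 0.9259 - 0.05*1.8518 = 0.8333
Step 3: grad_x = 2*5*-0.2611 = -2.6108, grad_y = 2*1*0.8333 = 1.6667
  x_3 = -0.2611 - 0.05*-2.6108 = -0.1305
  y_3 = 0.8333 - 0.05*1.6667 = 0.75
f(-0.1305, 0.75) = 5*(-0.1305)^2 + 1*0.75^2 = 0.6477


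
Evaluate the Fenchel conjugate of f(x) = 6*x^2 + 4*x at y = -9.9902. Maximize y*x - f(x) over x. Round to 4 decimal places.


f*(y) = sup_x {y*x - a*x^2 - b*x} = sup_x {(y-b)*x - a*x^2}
FOC: (y - b) - 2a*x = 0 => x* = (y - b)/(2a)
x* = (-9.9902 - 4)/(2*6) = -1.1659
f*(-9.9902) = (y-b)^2/(4a) = (-9.9902 - 4)^2/(4*6)
= 195.7257/24 = 8.1552


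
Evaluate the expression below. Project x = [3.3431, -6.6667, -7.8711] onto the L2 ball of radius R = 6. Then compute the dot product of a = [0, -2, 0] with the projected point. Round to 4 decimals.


Step 1: Compute ||x|| (intermediates to 6 decimals).
||x|| = sqrt(3.3431^2 + (-6.6667)^2 + (-7.8711)^2) = 10.84322
Step 2: Project.
Since ||x|| > R, scale = R/||x|| = 6/10.84322 = 0.553341, proj(x) = scale * x
proj(x) = [1.849874, -3.688958, -4.355402]
Step 3: Dot product.
a^T * proj(x) = 0*1.849874 - 2*(-3.688958) + 0*(-4.355402) = 7.3779


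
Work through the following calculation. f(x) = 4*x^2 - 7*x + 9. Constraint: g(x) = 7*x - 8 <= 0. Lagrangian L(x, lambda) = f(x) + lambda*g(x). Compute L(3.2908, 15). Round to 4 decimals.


Step 1: Evaluate f(x).
f(3.2908) = 4*3.2908^2 - 7*3.2908 + 9 = 29.2819
Step 2: Evaluate g(x).
g(3.2908) = 7*3.2908 - 8 = 15.0356
Step 3: Compute Lagrangian.
L = 29.2819 + 15*15.0356 = 254.8159


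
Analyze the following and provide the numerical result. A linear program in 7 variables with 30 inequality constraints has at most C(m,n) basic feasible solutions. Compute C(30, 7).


Each vertex corresponds to some choice of n active constraints out of m, so the number of vertices is at most C(m, n) = m! / (n!(m-n)!).
m = 30, n = 7
Numerator: 30 * 29 * 28 * 27 * 26 * 25 * 24
Denominator: 7! = 5040
C(30, 7) = 2035800


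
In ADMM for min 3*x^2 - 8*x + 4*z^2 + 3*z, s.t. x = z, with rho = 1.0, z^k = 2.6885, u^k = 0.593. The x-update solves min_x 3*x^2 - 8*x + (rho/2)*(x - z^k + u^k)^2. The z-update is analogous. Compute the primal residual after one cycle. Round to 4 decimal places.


ADMM iteration with rho = 1.0, z^k = 2.6885, u^k = 0.593
Step 1: x-update.
Minimize 3*x^2 - 8*x + (1.0/2)*(x - 2.6885 + 0.593)^2
FOC: (2*3 + 1.0)*x = 8 + 1.0*(2.6885 - 0.593)
x^{k+1} = 1.4422
Step 2: z-update.
Minimize 4*z^2 + 3*z + (1.0/2)*(1.4422 - z + 0.593)^2
FOC: (2*4 + 1.0)*z = -3 + 1.0*(1.4422 + 0.593)
z^{k+1} = -0.1072
Step 3: u-update.
u^{k+1} = 0.593 + 1.4422 + 0.1072 = 2.1424
Step 4: Primal residual = |1.4422 + 0.1072| = 1.5494


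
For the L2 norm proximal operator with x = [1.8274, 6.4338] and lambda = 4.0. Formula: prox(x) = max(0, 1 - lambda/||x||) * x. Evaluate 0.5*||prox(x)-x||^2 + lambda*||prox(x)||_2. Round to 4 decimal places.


Step 1: Compute ||x||.
||x|| = 6.6883
Step 2: Compute scaling factor.
scale = max(0, 1 - 4.0/6.6883) = 0.4019
Step 3: prox(x) = [0.7345, 2.586]
||prox(x)|| = 2.6883
Step 4: Proximal objective.
0.5*||prox-x||^2 = 8.0
lambda*||prox|| = 10.7532
Total = 18.7531


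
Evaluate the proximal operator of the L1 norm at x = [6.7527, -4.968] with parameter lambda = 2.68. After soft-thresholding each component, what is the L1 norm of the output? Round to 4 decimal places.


Soft-thresholding with lambda = 2.68:
prox(6.7527) = sign(6.7527)*max(|6.7527| - 2.68, 0) = 4.0727
prox(-4.968) = sign(-4.968)*max(|-4.968| - 2.68, 0) = -2.288
prox(x) = [4.0727, -2.288]
||prox(x)||_1 = 4.0727 + 2.288 = 6.3607


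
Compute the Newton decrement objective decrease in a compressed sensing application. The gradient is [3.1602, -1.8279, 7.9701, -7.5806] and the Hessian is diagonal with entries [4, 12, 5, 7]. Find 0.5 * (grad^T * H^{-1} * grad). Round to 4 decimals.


Step 1: H is diagonal, so H^(-1) * g = [0.7901, -0.1523, 1.594, -1.0829].
Step 2: g^T H^(-1) g = sum_i g_i^2 / H_ii
  = (3.1602)^2/4 + (-1.8279)^2/12 + (7.9701)^2/5 + (-7.5806)^2/7
  = 2.4967 + 0.2784 + 12.7045 + 8.2094 = 23.689
Step 3: Objective decrease = 0.5 * g^T H^(-1) g = 11.8445


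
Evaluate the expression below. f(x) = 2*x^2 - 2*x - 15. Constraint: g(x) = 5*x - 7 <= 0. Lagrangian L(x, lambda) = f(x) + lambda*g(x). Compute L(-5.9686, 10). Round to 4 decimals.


Step 1: Evaluate f(x).
f(-5.9686) = 2*(-5.9686)^2 - 2*(-5.9686) - 15 = 68.1856
Step 2: Evaluate g(x).
g(-5.9686) = 5*-5.9686 - 7 = -36.843
Step 3: Compute Lagrangian.
L = 68.1856 + 10*-36.843 = -300.2444


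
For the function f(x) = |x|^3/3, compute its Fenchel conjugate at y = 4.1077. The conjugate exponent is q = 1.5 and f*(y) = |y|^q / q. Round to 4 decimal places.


The conjugate exponent q satisfies 1/p + 1/q = 1.
p = 3, so q = 3/(3 - 1) = 1.5
|y|^q = 4.1077^1.5 = 8.3253
f*(4.1077) = 8.3253 / 1.5 = 5.5502


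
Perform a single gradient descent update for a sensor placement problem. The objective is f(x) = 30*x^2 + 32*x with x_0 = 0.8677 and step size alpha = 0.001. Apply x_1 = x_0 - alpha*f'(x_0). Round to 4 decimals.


We compute the gradient at x_0 and apply the update.
f'(x) = 60*x + 32
f'(0.8677) = 60*0.8677 + 32 = 84.062
x_1 = 0.8677 - 0.001*84.062 = 0.7836


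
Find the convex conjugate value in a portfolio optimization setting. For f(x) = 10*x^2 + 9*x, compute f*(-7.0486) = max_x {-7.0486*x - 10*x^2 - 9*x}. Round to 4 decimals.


f*(y) = sup_x {y*x - a*x^2 - b*x} = sup_x {(y-b)*x - a*x^2}
FOC: (y - b) - 2a*x = 0 => x* = (y - b)/(2a)
x* = (-7.0486 - 9)/(2*10) = -0.8024
f*(-7.0486) = (y-b)^2/(4a) = (-7.0486 - 9)^2/(4*10)
= 257.5576/40 = 6.4389


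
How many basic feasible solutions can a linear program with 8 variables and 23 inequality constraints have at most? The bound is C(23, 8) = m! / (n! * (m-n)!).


Each vertex corresponds to some choice of n active constraints out of m, so the number of vertices is at most C(m, n) = m! / (n!(m-n)!).
m = 23, n = 8
Numerator: 23 * 22 * 21 * 20 * 19 * 18 * 17 * 16
Denominator: 8! = 40320
C(23, 8) = 490314


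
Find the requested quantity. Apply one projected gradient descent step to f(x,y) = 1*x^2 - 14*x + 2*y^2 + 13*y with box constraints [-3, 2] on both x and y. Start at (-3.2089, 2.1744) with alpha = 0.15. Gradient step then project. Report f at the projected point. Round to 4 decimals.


Step 1: Compute gradient at (-3.2089, 2.1744).
grad_x = 2*1*-3.2089 - 14 = -20.4178
grad_y = 2*2*2.1744 + 13 = 21.6976
Step 2: Gradient step.
x_raw = -3.2089 - 0.15*-20.4178 = -0.1462
y_raw = 2.1744 - 0.15*21.6976 = -1.0802
Step 3: Project onto [-3, 2].
x_proj = clip(-0.1462) = -0.1462
y_proj = clip(-1.0802) = -1.0802
Step 4: Evaluate f.
f(-0.1462, -1.0802) = -9.6407


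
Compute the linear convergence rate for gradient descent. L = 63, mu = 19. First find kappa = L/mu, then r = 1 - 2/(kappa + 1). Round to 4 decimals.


Step 1: Compute the condition number.
kappa = L/mu = 63/19 = 3.3158
Step 2: Compute the convergence rate.
r = 1 - 2/(kappa + 1) = 1 - 2*mu/(L + mu) = (L - mu)/(L + mu) = 44/82 = 0.5366


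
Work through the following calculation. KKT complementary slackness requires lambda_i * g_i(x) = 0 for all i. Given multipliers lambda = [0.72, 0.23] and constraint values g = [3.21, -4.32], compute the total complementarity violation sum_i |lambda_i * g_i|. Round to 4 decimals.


KKT complementary slackness check:
lambda_1 * g_1 = 0.72 * 3.21 = 2.3112
lambda_2 * g_2 = 0.23 * -4.32 = -0.9936
Total violation = 2.3112 + 0.9936 = 3.3048


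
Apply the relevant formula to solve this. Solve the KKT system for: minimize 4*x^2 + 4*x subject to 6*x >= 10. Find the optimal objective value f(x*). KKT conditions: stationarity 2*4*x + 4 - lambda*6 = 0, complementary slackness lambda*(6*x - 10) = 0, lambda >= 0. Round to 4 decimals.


Step 1: Try lambda = 0 (constraint inactive).
x_unc = -4/(2*4) = -0.5
Check: 6*-0.5 = -3.0 < 10 -- violated!
Step 2: Constraint must be active: 6*x = 10
x* = 10/6 = 5/3 = 1.6667 (rounded; the exact value 5/3 is used below)
lambda = (2*4*(5/3) + 4)/6 = 2.8889
Step 3: Compute optimal value.
f(x*) = 4*(5/3)^2 + 4*(5/3) = 17.7778


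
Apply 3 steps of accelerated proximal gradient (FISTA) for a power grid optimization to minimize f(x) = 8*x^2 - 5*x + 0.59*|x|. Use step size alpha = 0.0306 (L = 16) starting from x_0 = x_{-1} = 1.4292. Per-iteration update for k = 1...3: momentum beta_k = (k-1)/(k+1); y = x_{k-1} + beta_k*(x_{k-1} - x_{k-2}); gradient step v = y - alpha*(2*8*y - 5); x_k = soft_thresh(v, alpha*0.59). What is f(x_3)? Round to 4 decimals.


FISTA on f(x) = 8*x^2 - 5*x + 0.59*|x|
L = 16, alpha = 0.0306
Iteration 1: beta = 0.0, y = 1.4292 + 0.0*(1.4292 - 1.4292) = 1.4292
  grad(y) = 17.8672, v = y - alpha*grad = 0.8825
  prox(v) = soft_thresh(0.8825, 0.0181) = 0.8644
Iteration 2: beta = 0.3333, y = 0.8644 + 0.3333*(0.8644 - 1.4292) = 0.6761
  grad(y) = 5.8183, v = y - alpha*grad = 0.4981
  prox(v) = soft_thresh(0.4981, 0.0181) = 0.4801
Iteration 3: beta = 0.5, y = 0.4801 + 0.5*(0.4801 - 0.8644) = 0.2879
  grad(y) = -0.3941, v = y - alpha*grad = 0.2999
  prox(v) = soft_thresh(0.2999, 0.0181) = 0.2819
f(x_3) = 8*0.2819^2 - 5*0.2819 + 0.59*|0.2819| = -0.6074


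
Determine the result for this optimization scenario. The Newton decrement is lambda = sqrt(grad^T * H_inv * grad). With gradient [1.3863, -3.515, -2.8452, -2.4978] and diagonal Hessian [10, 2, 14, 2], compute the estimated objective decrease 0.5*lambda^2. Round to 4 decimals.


Step 1: H is diagonal, so H^(-1) * g = [0.1386, -1.7575, -0.2032, -1.2489].
Step 2: g^T H^(-1) g = sum_i g_i^2 / H_ii
  = (1.3863)^2/10 + (-3.515)^2/2 + (-2.8452)^2/14 + (-2.4978)^2/2
  = 0.1922 + 6.1776 + 0.5782 + 3.1195 = 10.0675
Step 3: Objective decrease = 0.5 * g^T H^(-1) g = 5.0338


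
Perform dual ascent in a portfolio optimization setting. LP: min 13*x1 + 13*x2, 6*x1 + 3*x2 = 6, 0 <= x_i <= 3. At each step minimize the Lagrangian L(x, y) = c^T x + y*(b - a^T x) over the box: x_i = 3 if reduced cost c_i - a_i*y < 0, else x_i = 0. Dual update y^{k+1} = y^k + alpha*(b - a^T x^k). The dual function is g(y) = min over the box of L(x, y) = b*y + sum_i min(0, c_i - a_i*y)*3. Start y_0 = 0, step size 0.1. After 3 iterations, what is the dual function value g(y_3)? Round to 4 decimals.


Dual ascent for LP: min 13*x1 + 13*x2, 6*x1 + 3*x2 = 6, 0 <= x_i <= 3
Step 1: y^k = 0.0, reduced costs: (13.0, 13.0)
  x^k = (0.0, 0.0), subgradient = b - a^T x = 6.0
  y^{k+1} = 0.0 + 0.1*6.0 = 0.6
Step 2: y^k = 0.6, reduced costs: (9.4, 11.2)
  x^k = (0.0, 0.0), subgradient = b - a^T x = 6.0
  y^{k+1} = 0.6 + 0.1*6.0 = 1.2
Step 3: y^k = 1.2, reduced costs: (5.8, 9.4)
  x^k = (0.0, 0.0), subgradient = b - a^T x = 6.0
  y^{k+1} = 1.2 + 0.1*6.0 = 1.8
Dual objective at y_3 = 1.8: reduced costs (2.2, 7.6), box minimizer x = (0.0, 0.0)
g(y_3) = b*y + (c1 - a1*y)*x1 + (c2 - a2*y)*x2 = 6*1.8 + 2.2*0.0 + 7.6*0.0 = 10.8 + 0.0 + 0.0 = 10.8


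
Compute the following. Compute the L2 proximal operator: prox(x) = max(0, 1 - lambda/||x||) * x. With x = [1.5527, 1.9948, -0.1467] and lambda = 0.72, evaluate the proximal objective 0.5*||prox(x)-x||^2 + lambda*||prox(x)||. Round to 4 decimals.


Step 1: Compute ||x||.
||x|| = 2.5321
Step 2: Compute scaling factor.
scale = max(0, 1 - 0.72/2.5321) = 0.7157
Step 3: prox(x) = [1.1112, 1.4276, -0.105]
||prox(x)|| = 1.8121
Step 4: Proximal objective.
0.5*||prox-x||^2 = 0.2592
lambda*||prox|| = 1.3047
Total = 1.5639


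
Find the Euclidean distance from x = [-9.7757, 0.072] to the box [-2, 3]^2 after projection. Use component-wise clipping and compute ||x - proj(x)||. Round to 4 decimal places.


Project each component onto [-2, 3].
clip(-9.7757) = -2.0, clip(0.072) = 0.072
Projection = [-2.0, 0.072]
Squared diffs: [60.4615, 0.0]
Distance = sqrt(60.4615) = 7.7757


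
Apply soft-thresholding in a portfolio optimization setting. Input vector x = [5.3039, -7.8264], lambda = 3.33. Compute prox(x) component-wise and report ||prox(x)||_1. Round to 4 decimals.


Soft-thresholding with lambda = 3.33:
prox(5.3039) = sign(5.3039)*max(|5.3039| - 3.33, 0) = 1.9739
prox(-7.8264) = sign(-7.8264)*max(|-7.8264| - 3.33, 0) = -4.4964
prox(x) = [1.9739, -4.4964]
||prox(x)||_1 = 1.9739 + 4.4964 = 6.4703


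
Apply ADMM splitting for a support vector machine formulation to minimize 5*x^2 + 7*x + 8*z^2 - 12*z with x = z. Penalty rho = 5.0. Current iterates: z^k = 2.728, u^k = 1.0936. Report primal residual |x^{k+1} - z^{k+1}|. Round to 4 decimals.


ADMM iteration with rho = 5.0, z^k = 2.728, u^k = 1.0936
Step 1: x-update.
Minimize 5*x^2 + 7*x + (5.0/2)*(x - 2.728 + 1.0936)^2
FOC: (2*5 + 5.0)*x = -7 + 5.0*(2.728 - 1.0936)
x^{k+1} = 0.0781
Step 2: z-update.
Minimize 8*z^2 - 12*z + (5.0/2)*(0.0781 - z + 1.0936)^2
FOC: (2*8 + 5.0)*z = 12 + 5.0*(0.0781 + 1.0936)
z^{k+1} = 0.8504
Step 3: u-update.
u^{k+1} = 1.0936 + 0.0781 - 0.8504 = 0.3213
Step 4: Primal residual = |0.0781 - 0.8504| = 0.7723


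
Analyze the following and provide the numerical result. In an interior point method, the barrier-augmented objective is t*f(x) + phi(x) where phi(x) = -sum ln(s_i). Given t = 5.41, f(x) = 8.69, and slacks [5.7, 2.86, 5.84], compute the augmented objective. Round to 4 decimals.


Step 1: Compute log-barrier.
ln values: [1.7405, 1.0508, 1.7647]
phi = -(1.7405 + 1.0508 + 1.7647) = -4.556
Step 2: Compute augmented objective.
t*f(x) = 5.41*8.69 = 47.0129
Total = 47.0129 - 4.556 = 42.4569


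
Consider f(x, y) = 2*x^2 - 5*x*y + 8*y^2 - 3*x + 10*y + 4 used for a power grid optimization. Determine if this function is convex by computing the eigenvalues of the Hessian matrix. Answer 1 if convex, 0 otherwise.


The Hessian of f(x,y) = 2*x^2 - 5*x*y + 8*y^2 - 3*x + 10*y + 4 is:
H = [[4, -5], [-5, 16]]
Trace = 4 + 16 = 20
Determinant = 4*16 - (-5)^2 = 39
Discriminant = (20)^2 - 4*39 = 244.0
Eigenvalues: lambda_1 = 2.1898, lambda_2 = 17.8102
The function is convex.

1


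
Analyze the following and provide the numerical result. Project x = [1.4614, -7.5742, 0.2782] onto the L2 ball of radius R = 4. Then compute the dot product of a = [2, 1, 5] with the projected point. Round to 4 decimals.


Step 1: Compute ||x|| (intermediates to 6 decimals).
||x|| = sqrt(1.4614^2 + (-7.5742)^2 + 0.2782^2) = 7.718911
Step 2: Project.
Since ||x|| > R, scale = R/||x|| = 4/7.718911 = 0.518208, proj(x) = scale * x
proj(x) = [0.757309, -3.925011, 0.144165]
Step 3: Dot product.
a^T * proj(x) = 2*0.757309 + 1*(-3.925011) + 5*0.144165 = -1.6896


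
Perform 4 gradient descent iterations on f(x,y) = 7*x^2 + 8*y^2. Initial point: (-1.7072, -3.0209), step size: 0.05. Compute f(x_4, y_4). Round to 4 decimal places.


Gradient descent on f(x,y) = 7*x^2 + 8*y^2.
Starting point: (-1.7072, -3.0209), alpha = 0.05
Step 1: grad_x = 2*7*-1.7072 = -23.9008, grad_y = 2*8*-3.0209 = -48.3344
  x_1 = -1.7072 - 0.05*-23.9008 = -0.5122
  y_1 = -3.0209 - 0.05*-48.3344 = -0.6042
Step 2: grad_x = 2*7*-0.5122 = -7.1702, grad_y = 2*8*-0.6042 = -9.6669
  x_2 = -0.5122 - 0.05*-7.1702 = -0.1536
  y_2 = -0.6042 - 0.05*-9.6669 = -0.1208
Step 3: grad_x = 2*7*-0.1536 = -2.1511, grad_y = 2*8*-0.1208 = -1.9334
  x_3 = -0.1536 - 0.05*-2.1511 = -0.0461
  y_3 = -0.1208 - 0.05*-1.9334 = -0.0242
Step 4: grad_x = 2*7*-0.0461 = -0.6453, grad_y = 2*8*-0.0242 = -0.3867
  x_4 = -0.0461 - 0.05*-0.6453 = -0.0138
  y_4 = -0.0242 - 0.05*-0.3867 = -0.0048
f(-0.0138, -0.0048) = 7*(-0.0138)^2 + 8*(-0.0048)^2 = 0.0015


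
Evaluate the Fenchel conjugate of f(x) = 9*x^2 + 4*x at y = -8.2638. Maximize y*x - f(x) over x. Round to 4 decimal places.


f*(y) = sup_x {y*x - a*x^2 - b*x} = sup_x {(y-b)*x - a*x^2}
FOC: (y - b) - 2a*x = 0 => x* = (y - b)/(2a)
x* = (-8.2638 - 4)/(2*9) = -0.6813
f*(-8.2638) = (y-b)^2/(4a) = (-8.2638 - 4)^2/(4*9)
= 150.4008/36 = 4.1778


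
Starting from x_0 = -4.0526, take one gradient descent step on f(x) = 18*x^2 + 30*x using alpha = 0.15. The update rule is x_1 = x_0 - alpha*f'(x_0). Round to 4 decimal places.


We compute the gradient at x_0 and apply the update.
f'(x) = 36*x + 30
f'(-4.0526) = 36*-4.0526 + 30 = -115.8936
x_1 = -4.0526 - 0.15*-115.8936 = 13.3314


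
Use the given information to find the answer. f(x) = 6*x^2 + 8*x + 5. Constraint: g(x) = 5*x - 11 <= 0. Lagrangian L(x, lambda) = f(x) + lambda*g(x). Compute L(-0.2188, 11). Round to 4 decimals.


Step 1: Evaluate f(x).
f(-0.2188) = 6*(-0.2188)^2 + 8*(-0.2188) + 5 = 3.5368
Step 2: Evaluate g(x).
g(-0.2188) = 5*-0.2188 - 11 = -12.094
Step 3: Compute Lagrangian.
L = 3.5368 + 11*-12.094 = -129.4972


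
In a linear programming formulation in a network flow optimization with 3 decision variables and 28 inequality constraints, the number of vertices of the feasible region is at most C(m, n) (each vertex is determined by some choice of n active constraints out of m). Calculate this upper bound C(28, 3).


Each vertex corresponds to some choice of n active constraints out of m, so the number of vertices is at most C(m, n) = m! / (n!(m-n)!).
m = 28, n = 3
Numerator: 28 * 27 * 26
Denominator: 3! = 6
C(28, 3) = 3276


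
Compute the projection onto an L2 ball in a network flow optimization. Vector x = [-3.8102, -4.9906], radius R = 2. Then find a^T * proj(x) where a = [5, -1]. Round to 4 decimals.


Step 1: Compute ||x|| (intermediates to 6 decimals).
||x|| = sqrt((-3.8102)^2 + (-4.9906)^2) = 6.27883
Step 2: Project.
Since ||x|| > R, scale = R/||x|| = 2/6.27883 = 0.318531, proj(x) = scale * x
proj(x) = [-1.213667, -1.589661]
Step 3: Dot product.
a^T * proj(x) = 5*(-1.213667) - 1*(-1.589661) = -4.4787


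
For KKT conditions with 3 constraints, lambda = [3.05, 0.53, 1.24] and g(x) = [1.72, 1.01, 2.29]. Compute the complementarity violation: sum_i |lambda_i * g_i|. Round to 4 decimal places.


KKT complementary slackness check:
lambda_1 * g_1 = 3.05 * 1.72 = 5.246
lambda_2 * g_2 = 0.53 * 1.01 = 0.5353
lambda_3 * g_3 = 1.24 * 2.29 = 2.8396
Total violation = 5.246 + 0.5353 + 2.8396 = 8.6209


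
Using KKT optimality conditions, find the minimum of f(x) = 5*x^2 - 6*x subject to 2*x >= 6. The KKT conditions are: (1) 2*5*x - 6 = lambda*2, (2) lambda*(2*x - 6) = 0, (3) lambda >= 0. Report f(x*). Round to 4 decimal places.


Step 1: Try lambda = 0 (constraint inactive).
x_unc = 6/(2*5) = 0.6
Check: 2*0.6 = 1.2 < 6 -- violated!
Step 2: Constraint must be active: 2*x = 6
x* = 6/2 = 3.0
lambda = (2*5*3.0 - 6)/2 = 12.0
Step 3: Compute optimal value.
f(x*) = 5*3.0^2 - 6*3.0 = 27.0


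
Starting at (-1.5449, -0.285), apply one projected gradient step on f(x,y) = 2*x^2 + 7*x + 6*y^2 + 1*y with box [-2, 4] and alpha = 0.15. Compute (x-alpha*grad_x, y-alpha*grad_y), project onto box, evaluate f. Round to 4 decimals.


Step 1: Compute gradient at (-1.5449, -0.285).
grad_x = 2*2*-1.5449 + 7 = 0.8204
grad_y = 2*6*-0.285 + 1 = -2.42
Step 2: Gradient step.
x_raw = -1.5449 - 0.15*0.8204 = -1.668
y_raw = -0.285 - 0.15*-2.42 = 0.078
Step 3: Project onto [-2, 4].
x_proj = clip(-1.668) = -1.668
y_proj = clip(0.078) = 0.078
Step 4: Evaluate f.
f(-1.668, 0.078) = -5.997


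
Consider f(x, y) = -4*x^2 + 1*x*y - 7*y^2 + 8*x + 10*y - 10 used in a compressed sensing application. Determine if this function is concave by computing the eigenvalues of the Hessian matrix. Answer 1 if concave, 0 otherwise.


The Hessian of f(x,y) = -4*x^2 + 1*x*y - 7*y^2 + 8*x + 10*y - 10 is:
H = [[-8, 1], [1, -14]]
Trace = -8 - 14 = -22
Determinant = -8*-14 - (1)^2 = 111
Discriminant = (-22)^2 - 4*111 = 40.0
Eigenvalues: lambda_1 = -14.1623, lambda_2 = -7.8377
The function is concave.

1


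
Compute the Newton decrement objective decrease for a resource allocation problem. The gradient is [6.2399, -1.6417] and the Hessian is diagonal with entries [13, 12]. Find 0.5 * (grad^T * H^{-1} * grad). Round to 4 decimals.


Step 1: H is diagonal, so H^(-1) * g = [0.48, -0.1368].
Step 2: g^T H^(-1) g = sum_i g_i^2 / H_ii
  = (6.2399)^2/13 + (-1.6417)^2/12
  = 2.9951 + 0.2246 = 3.2197
Step 3: Objective decrease = 0.5 * g^T H^(-1) g = 1.6099


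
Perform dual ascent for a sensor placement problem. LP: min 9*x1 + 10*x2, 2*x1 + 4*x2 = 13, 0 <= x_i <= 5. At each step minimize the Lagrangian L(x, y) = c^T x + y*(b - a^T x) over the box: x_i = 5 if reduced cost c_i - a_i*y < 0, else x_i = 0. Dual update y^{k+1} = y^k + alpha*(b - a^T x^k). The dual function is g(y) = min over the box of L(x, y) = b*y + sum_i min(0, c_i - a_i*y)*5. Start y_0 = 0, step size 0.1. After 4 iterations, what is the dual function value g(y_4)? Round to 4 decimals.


Dual ascent for LP: min 9*x1 + 10*x2, 2*x1 + 4*x2 = 13, 0 <= x_i <= 5
Step 1: y^k = 0.0, reduced costs: (9.0, 10.0)
  x^k = (0.0, 0.0), subgradient = b - a^T x = 13.0
  y^{k+1} = 0.0 + 0.1*13.0 = 1.3
Step 2: y^k = 1.3, reduced costs: (6.4, 4.8)
  x^k = (0.0, 0.0), subgradient = b - a^T x = 13.0
  y^{k+1} = 1.3 + 0.1*13.0 = 2.6
Step 3: y^k = 2.6, reduced costs: (3.8, -0.4)
  x^k = (0.0, 5.0), subgradient = b - a^T x = -7.0
  y^{k+1} = 2.6 + 0.1*-7.0 = 1.9
Step 4: y^k = 1.9, reduced costs: (5.2, 2.4)
  x^k = (0.0, 0.0), subgradient = b - a^T x = 13.0
  y^{k+1} = 1.9 + 0.1*13.0 = 3.2
Dual objective at y_4 = 3.2: reduced costs (2.6, -2.8), box minimizer x = (0.0, 5.0)
g(y_4) = b*y + (c1 - a1*y)*x1 + (c2 - a2*y)*x2 = 13*3.2 + 2.6*0.0 + (-2.8)*5.0 = 41.6 + 0.0 - 14.0 = 27.6


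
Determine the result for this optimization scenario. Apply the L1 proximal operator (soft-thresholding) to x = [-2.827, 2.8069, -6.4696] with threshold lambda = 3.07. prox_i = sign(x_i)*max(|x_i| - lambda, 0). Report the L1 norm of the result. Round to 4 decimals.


Soft-thresholding with lambda = 3.07:
prox(-2.827) = sign(-2.827)*max(|-2.827| - 3.07, 0) = 0.0
prox(2.8069) = sign(2.8069)*max(|2.8069| - 3.07, 0) = 0.0
prox(-6.4696) = sign(-6.4696)*max(|-6.4696| - 3.07, 0) = -3.3996
prox(x) = [0.0, 0.0, -3.3996]
||prox(x)||_1 = 0.0 + 0.0 + 3.3996 = 3.3996


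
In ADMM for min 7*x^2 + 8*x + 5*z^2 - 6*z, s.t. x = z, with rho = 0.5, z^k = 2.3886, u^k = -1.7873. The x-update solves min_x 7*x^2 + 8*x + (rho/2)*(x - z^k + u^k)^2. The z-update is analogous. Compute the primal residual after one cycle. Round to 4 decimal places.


ADMM iteration with rho = 0.5, z^k = 2.3886, u^k = -1.7873
Step 1: x-update.
Minimize 7*x^2 + 8*x + (0.5/2)*(x - 2.3886 - 1.7873)^2
FOC: (2*7 + 0.5)*x = -8 + 0.5*(2.3886 + 1.7873)
x^{k+1} = -0.4077
Step 2: z-update.
Minimize 5*z^2 - 6*z + (0.5/2)*(-0.4077 - z - 1.7873)^2
FOC: (2*5 + 0.5)*z = 6 + 0.5*(-0.4077 - 1.7873)
z^{k+1} = 0.4669
Step 3: u-update.
u^{k+1} = -1.7873 - 0.4077 - 0.4669 = -2.6619
Step 4: Primal residual = |-0.4077 - 0.4669| = 0.8746


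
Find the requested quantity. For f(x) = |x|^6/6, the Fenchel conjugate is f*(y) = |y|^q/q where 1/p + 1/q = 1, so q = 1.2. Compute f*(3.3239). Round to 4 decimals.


The conjugate exponent q satisfies 1/p + 1/q = 1.
p = 6, so q = 6/(6 - 1) = 1.2
|y|^q = 3.3239^1.2 = 4.2265
f*(3.3239) = 4.2265 / 1.2 = 3.5221


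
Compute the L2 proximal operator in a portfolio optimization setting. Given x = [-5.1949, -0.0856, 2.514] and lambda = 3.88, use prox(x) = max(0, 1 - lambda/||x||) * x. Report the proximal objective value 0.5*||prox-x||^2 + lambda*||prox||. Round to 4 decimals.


Step 1: Compute ||x||.
||x|| = 5.7719
Step 2: Compute scaling factor.
scale = max(0, 1 - 3.88/5.7719) = 0.3278
Step 3: prox(x) = [-1.7028, -0.0281, 0.824]
||prox(x)|| = 1.8919
Step 4: Proximal objective.
0.5*||prox-x||^2 = 7.5272
lambda*||prox|| = 7.3406
Total = 14.8677


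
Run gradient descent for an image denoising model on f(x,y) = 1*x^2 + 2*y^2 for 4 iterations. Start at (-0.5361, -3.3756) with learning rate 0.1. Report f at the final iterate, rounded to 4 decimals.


Gradient descent on f(x,y) = 1*x^2 + 2*y^2.
Starting point: (-0.5361, -3.3756), alpha = 0.1
Step 1: grad_x = 2*1*-0.5361 = -1.0722, grad_y = 2*2*-3.3756 = -13.5024
  x_1 = -0.5361 - 0.1*-1.0722 = -0.4289
  y_1 = -3.3756 - 0.1*-13.5024 = -2.0254
Step 2: grad_x = 2*1*-0.4289 = -0.8578, grad_y = 2*2*-2.0254 = -8.1014
  x_2 = -0.4289 - 0.1*-0.8578 = -0.3431
  y_2 = -2.0254 - 0.1*-8.1014 = -1.2152
Step 3: grad_x = 2*1*-0.3431 = -0.6862, grad_y = 2*2*-1.2152 = -4.8609
  x_3 = -0.3431 - 0.1*-0.6862 = -0.2745
  y_3 = -1.2152 - 0.1*-4.8609 = -0.7291
Step 4: grad_x = 2*1*-0.2745 = -0.549, grad_y = 2*2*-0.7291 = -2.9165
  x_4 = -0.2745 - 0.1*-0.549 = -0.2196
  y_4 = -0.7291 - 0.1*-2.9165 = -0.4375
f(-0.2196, -0.4375) = 1*(-0.2196)^2 + 2*(-0.4375)^2 = 0.431
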